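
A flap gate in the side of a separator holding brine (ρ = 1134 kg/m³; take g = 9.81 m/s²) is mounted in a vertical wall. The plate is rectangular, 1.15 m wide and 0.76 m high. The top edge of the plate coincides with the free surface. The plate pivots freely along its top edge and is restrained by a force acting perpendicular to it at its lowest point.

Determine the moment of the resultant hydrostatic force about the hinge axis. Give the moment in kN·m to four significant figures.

M ≈ 1.872 kN·m

γ = ρg = 1134 × 9.81 / 1000 = 11.12454 kN/m³.
The centroid lies 0.76/2 = 0.38 m below the top edge, so the centroid depth is h_c = 0.38 m.
A = 1.15 × 0.76 = 0.874 m².
Resultant F = γ·h_c·A = 11.12454 × 0.38 × 0.874 = 3.69468 kN.
I_c = b·h³/12 = 1.15 × 0.76³/12 = 0.0420685 m⁴.
Centre of pressure: y_p = y_c + I_c/(y_c·A) = 0.38 + 0.0420685/(0.38 × 0.874) = 0.38 + 0.126667 = 0.506667 m along the plane.
The resultant acts 0.38 + 0.126667 = 0.506667 m (along the plate) below the hinge at the top edge, so the moment about the hinge is M = F × 0.506667 = 3.69468 × 0.506667 = 1.87197 kN·m.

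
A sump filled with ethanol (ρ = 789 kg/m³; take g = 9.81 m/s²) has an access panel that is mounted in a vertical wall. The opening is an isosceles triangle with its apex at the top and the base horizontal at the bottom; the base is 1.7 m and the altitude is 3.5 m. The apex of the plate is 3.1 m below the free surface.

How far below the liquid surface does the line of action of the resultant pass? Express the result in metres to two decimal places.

γ = ρg = 789 × 9.81 / 1000 = 7.74009 kN/m³.
With the apex up, the centroid sits 2h/3 = 2 × 3.5/3 = 2.33333 m below the apex, so the centroid depth is h_c = 3.1 + 2.33333 = 5.43333 m.
A = ½ × 1.7 × 3.5 = 2.975 m².
Resultant F = γ·h_c·A = 7.74009 × 5.43333 × 2.975 = 125.112 kN.
I_c = b·h³/36 = 1.7 × 3.5³/36 = 2.02465 m⁴.
Centre of pressure: y_p = y_c + I_c/(y_c·A) = 5.43333 + 2.02465/(5.43333 × 2.975) = 5.43333 + 0.125256 = 5.55859 m along the plane.

h_p = 5.56 m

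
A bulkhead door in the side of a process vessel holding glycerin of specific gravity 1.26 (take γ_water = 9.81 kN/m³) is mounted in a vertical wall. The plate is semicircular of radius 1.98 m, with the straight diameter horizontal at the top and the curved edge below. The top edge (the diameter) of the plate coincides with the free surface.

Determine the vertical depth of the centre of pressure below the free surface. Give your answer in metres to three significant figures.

h_p = 1.17 m

γ = 1.26 × 9.81 = 12.3606 kN/m³.
The centroid of a semicircle lies 4r/(3π) = 0.840338 m from the diameter, here below the top edge, so the centroid depth is h_c = 0.840338 m.
A = πr²/2 = π × 1.98²/2 = 6.15815 m².
Resultant F = γ·h_c·A = 12.3606 × 0.840338 × 6.15815 = 63.9652 kN.
I_c = (π/8 − 8/(9π))·r⁴ = 0.109757 × 1.98⁴ = 1.68691 m⁴.
Centre of pressure: y_p = y_c + I_c/(y_c·A) = 0.840338 + 1.68691/(0.840338 × 6.15815) = 0.840338 + 0.325978 = 1.16632 m along the plane.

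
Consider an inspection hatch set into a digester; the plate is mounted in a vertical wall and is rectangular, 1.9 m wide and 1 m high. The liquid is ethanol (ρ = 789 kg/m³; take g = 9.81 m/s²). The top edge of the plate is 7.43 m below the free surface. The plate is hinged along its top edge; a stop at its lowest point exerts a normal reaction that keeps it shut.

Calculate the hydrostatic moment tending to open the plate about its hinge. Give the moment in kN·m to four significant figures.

M ≈ 59.54 kN·m

γ = ρg = 789 × 9.81 / 1000 = 7.74009 kN/m³.
The centroid lies 1/2 = 0.5 m below the top edge, so the centroid depth is h_c = 7.43 + 0.5 = 7.93 m.
A = 1.9 × 1 = 1.9 m².
Resultant F = γ·h_c·A = 7.74009 × 7.93 × 1.9 = 116.62 kN.
I_c = b·h³/12 = 1.9 × 1³/12 = 0.158333 m⁴.
Centre of pressure: y_p = y_c + I_c/(y_c·A) = 7.93 + 0.158333/(7.93 × 1.9) = 7.93 + 0.0105086 = 7.94051 m along the plane.
The resultant acts 0.5 + 0.0105086 = 0.510509 m (along the plate) below the hinge at the top edge, so the moment about the hinge is M = F × 0.510509 = 116.62 × 0.510509 = 59.5356 kN·m.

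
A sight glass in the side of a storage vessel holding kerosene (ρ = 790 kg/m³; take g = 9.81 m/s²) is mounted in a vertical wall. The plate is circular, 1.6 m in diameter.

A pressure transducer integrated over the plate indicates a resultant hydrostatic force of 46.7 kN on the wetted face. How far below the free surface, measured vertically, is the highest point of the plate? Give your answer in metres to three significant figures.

γ = ρg = 790 × 9.81 / 1000 = 7.7499 kN/m³.
A = π(0.8)² = 2.01062 m².
From F = γ·h_c·A, the centroid depth is h_c = 46.7/(7.7499 × 2.01062) = 2.99703 m.
The centroid is at the centre, 0.8 m below the top of the plate, so the highest point sits at h_top = 2.99703 − 0.8 = 2.19703 m below the surface.

d_top ≈ 2.20 m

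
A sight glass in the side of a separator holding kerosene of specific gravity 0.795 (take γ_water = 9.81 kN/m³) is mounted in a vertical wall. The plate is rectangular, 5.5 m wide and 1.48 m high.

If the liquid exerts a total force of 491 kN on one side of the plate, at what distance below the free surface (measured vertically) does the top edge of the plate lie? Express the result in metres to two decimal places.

d_top ≈ 6.99 m

γ = 0.795 × 9.81 = 7.79895 kN/m³.
A = 5.5 × 1.48 = 8.14 m².
From F = γ·h_c·A, the centroid depth is h_c = 491/(7.79895 × 8.14) = 7.7343 m.
The centroid lies 1.48/2 = 0.74 m below the top edge, so the top edge sits at h_top = 7.7343 − 0.74 = 6.9943 m below the surface.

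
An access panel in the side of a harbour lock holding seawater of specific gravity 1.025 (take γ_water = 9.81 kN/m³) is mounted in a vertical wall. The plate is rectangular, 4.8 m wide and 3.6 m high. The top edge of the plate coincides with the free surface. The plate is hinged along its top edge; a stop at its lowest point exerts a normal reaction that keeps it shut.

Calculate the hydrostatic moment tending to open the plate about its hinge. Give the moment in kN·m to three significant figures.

γ = 1.025 × 9.81 = 10.05525 kN/m³.
The centroid lies 3.6/2 = 1.8 m below the top edge, so the centroid depth is h_c = 1.8 m.
A = 4.8 × 3.6 = 17.28 m².
Resultant F = γ·h_c·A = 10.05525 × 1.8 × 17.28 = 312.758 kN.
I_c = b·h³/12 = 4.8 × 3.6³/12 = 18.6624 m⁴.
Centre of pressure: y_p = y_c + I_c/(y_c·A) = 1.8 + 18.6624/(1.8 × 17.28) = 1.8 + 0.6 = 2.4 m along the plane.
The resultant acts 1.8 + 0.6 = 2.4 m (along the plate) below the hinge at the top edge, so the moment about the hinge is M = F × 2.4 = 312.758 × 2.4 = 750.619 kN·m.

M ≈ 751 kN·m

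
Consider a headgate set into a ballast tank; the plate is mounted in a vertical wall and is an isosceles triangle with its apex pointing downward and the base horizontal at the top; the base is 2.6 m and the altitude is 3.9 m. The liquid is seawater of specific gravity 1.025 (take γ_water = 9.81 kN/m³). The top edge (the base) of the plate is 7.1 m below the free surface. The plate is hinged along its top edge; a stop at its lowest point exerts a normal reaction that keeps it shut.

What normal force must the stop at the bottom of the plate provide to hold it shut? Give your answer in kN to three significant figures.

P ≈ 154 kN

γ = 1.025 × 9.81 = 10.05525 kN/m³.
With the apex down, the centroid sits h/3 = 3.9/3 = 1.3 m below the base (the top edge), so the centroid depth is h_c = 7.1 + 1.3 = 8.4 m.
A = ½ × 2.6 × 3.9 = 5.07 m².
Resultant F = γ·h_c·A = 10.05525 × 8.4 × 5.07 = 428.233 kN.
I_c = b·h³/36 = 2.6 × 3.9³/36 = 4.28415 m⁴.
Centre of pressure: y_p = y_c + I_c/(y_c·A) = 8.4 + 4.28415/(8.4 × 5.07) = 8.4 + 0.100595 = 8.5006 m along the plane.
The resultant acts 1.3 + 0.100595 = 1.4006 m (along the plate) below the hinge at the top edge, so the moment about the hinge is M = F × 1.4006 = 428.233 × 1.4006 = 599.783 kN·m.
A normal force at the bottom, 3.9 m from the hinge, must supply this moment: P = 599.783/3.9 = 153.791 kN.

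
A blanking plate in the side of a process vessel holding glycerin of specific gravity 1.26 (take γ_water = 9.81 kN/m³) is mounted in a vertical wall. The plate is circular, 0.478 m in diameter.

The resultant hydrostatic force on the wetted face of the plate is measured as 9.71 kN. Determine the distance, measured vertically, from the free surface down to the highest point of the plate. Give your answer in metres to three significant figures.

d_top ≈ 4.14 m

γ = 1.26 × 9.81 = 12.3606 kN/m³.
A = π(0.239)² = 0.179451 m².
From F = γ·h_c·A, the centroid depth is h_c = 9.71/(12.3606 × 0.179451) = 4.37758 m.
The centroid is at the centre, 0.239 m below the top of the plate, so the highest point sits at h_top = 4.37758 − 0.239 = 4.13858 m below the surface.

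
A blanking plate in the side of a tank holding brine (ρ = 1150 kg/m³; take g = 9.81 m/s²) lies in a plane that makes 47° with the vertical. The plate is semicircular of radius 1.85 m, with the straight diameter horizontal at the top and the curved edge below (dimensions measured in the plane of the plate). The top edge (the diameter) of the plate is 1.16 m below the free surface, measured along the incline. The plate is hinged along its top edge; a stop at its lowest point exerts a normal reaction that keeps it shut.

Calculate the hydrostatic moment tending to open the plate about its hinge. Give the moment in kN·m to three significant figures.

γ = ρg = 1150 × 9.81 / 1000 = 11.2815 kN/m³.
The plate makes 47° with the vertical, i.e. θ = 90° − 47° = 43° to the horizontal. Measuring y along the incline from the free-surface line, vertical depth h = y·sinθ with sinθ = 0.681998.
The centroid of a semicircle lies 4r/(3π) = 0.785164 m from the diameter, here below the top edge, so y_c = 1.16 + 0.785164 = 1.94516 m and h_c = 1.94516 × 0.681998 = 1.3266 m.
A = πr²/2 = π × 1.85²/2 = 5.37605 m².
Resultant F = γ·h_c·A = 11.2815 × 1.3266 × 5.37605 = 80.4582 kN.
I_c = (π/8 − 8/(9π))·r⁴ = 0.109757 × 1.85⁴ = 1.28564 m⁴.
Centre of pressure: y_p = y_c + I_c/(y_c·A) = 1.94516 + 1.28564/(1.94516 × 5.37605) = 1.94516 + 0.122942 = 2.0681 m along the plane.
The resultant acts 0.785164 + 0.122942 = 0.908106 m (along the plate) below the hinge at the top edge, so the moment about the hinge is M = F × 0.908106 = 80.4582 × 0.908106 = 73.0646 kN·m.

M ≈ 73.1 kN·m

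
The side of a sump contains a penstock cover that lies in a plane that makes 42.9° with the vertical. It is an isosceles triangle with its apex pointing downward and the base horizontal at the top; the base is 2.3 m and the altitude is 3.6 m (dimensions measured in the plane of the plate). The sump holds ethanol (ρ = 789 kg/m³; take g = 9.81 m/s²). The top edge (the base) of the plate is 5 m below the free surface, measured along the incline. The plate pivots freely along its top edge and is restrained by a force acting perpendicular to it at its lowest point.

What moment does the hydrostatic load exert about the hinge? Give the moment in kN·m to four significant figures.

γ = ρg = 789 × 9.81 / 1000 = 7.74009 kN/m³.
The plate makes 42.9° with the vertical, i.e. θ = 90° − 42.9° = 47.1° to the horizontal. Measuring y along the incline from the free-surface line, vertical depth h = y·sinθ with sinθ = 0.732543.
With the apex down, the centroid sits h/3 = 3.6/3 = 1.2 m below the base (the top edge), so y_c = 5 + 1.2 = 6.2 m and h_c = 6.2 × 0.732543 = 4.54177 m.
A = ½ × 2.3 × 3.6 = 4.14 m².
Resultant F = γ·h_c·A = 7.74009 × 4.54177 × 4.14 = 145.536 kN.
I_c = b·h³/36 = 2.3 × 3.6³/36 = 2.9808 m⁴.
Centre of pressure: y_p = y_c + I_c/(y_c·A) = 6.2 + 2.9808/(6.2 × 4.14) = 6.2 + 0.116129 = 6.31613 m along the plane.
The resultant acts 1.2 + 0.116129 = 1.31613 m (along the plate) below the hinge at the top edge, so the moment about the hinge is M = F × 1.31613 = 145.536 × 1.31613 = 191.544 kN·m.

M ≈ 191.5 kN·m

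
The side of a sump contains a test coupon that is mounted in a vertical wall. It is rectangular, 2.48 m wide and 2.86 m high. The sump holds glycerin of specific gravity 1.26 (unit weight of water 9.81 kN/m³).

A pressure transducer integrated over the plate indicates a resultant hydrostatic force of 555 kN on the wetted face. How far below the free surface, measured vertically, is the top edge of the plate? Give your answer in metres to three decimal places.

d_top ≈ 4.900 m

γ = 1.26 × 9.81 = 12.3606 kN/m³.
A = 2.48 × 2.86 = 7.0928 m².
From F = γ·h_c·A, the centroid depth is h_c = 555/(12.3606 × 7.0928) = 6.33047 m.
The centroid lies 2.86/2 = 1.43 m below the top edge, so the top edge sits at h_top = 6.33047 − 1.43 = 4.90047 m below the surface.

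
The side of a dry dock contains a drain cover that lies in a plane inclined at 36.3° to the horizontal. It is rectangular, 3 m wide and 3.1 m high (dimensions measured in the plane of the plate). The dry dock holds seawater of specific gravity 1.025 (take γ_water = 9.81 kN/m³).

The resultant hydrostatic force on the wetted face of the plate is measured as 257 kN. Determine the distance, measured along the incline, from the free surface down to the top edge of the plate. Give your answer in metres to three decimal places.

y_top ≈ 3.092 m

γ = 1.025 × 9.81 = 10.05525 kN/m³.
A = 3 × 3.1 = 9.3 m².
From F = γ·h_c·A, the centroid depth is h_c = 257/(10.05525 × 9.3) = 2.74826 m.
Let θ = 36.3° be the plate's angle to the horizontal; measure y along the incline from where the plane meets the free surface. Vertical depth h = y·sinθ with sinθ = 0.592013.
Along the incline, y_c = h_c/sinθ = 2.74826/0.592013 = 4.64223 m.
The centroid lies 3.1/2 = 1.55 m below the top edge, so the top edge sits at y_top = 4.64223 − 1.55 = 3.09223 m along the incline.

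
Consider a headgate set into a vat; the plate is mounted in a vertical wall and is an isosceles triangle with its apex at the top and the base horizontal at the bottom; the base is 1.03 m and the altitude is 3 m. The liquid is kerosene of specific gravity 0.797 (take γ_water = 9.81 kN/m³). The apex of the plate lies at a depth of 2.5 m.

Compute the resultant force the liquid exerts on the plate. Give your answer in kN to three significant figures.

F ≈ 54.4 kN

γ = 0.797 × 9.81 = 7.81857 kN/m³.
With the apex up, the centroid sits 2h/3 = 2 × 3/3 = 2 m below the apex, so the centroid depth is h_c = 2.5 + 2 = 4.5 m.
A = ½ × 1.03 × 3 = 1.545 m².
Resultant F = γ·h_c·A = 7.81857 × 4.5 × 1.545 = 54.3586 kN.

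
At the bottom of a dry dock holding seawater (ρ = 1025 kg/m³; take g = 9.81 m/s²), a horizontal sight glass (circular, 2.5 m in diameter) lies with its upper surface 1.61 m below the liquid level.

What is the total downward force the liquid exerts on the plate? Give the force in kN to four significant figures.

F ≈ 79.47 kN

γ = ρg = 1025 × 9.81 / 1000 = 10.05525 kN/m³.
The plate is horizontal, so pressure is uniform at p = γ·h = 10.05525 × 1.61 = 16.189 kN/m².
A = π(1.25)² = 4.90874 m².
F = p·A = 16.189 × 4.90874 = 79.4676 kN.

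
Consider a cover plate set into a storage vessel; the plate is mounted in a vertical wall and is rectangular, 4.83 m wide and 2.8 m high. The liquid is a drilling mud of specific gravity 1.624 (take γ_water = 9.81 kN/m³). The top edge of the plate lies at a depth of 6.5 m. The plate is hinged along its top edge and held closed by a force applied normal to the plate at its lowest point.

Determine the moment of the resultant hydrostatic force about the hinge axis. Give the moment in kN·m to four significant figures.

M ≈ 2524 kN·m

γ = 1.624 × 9.81 = 15.93144 kN/m³.
The centroid lies 2.8/2 = 1.4 m below the top edge, so the centroid depth is h_c = 6.5 + 1.4 = 7.9 m.
A = 4.83 × 2.8 = 13.524 m².
Resultant F = γ·h_c·A = 15.93144 × 7.9 × 13.524 = 1702.11 kN.
I_c = b·h³/12 = 4.83 × 2.8³/12 = 8.83568 m⁴.
Centre of pressure: y_p = y_c + I_c/(y_c·A) = 7.9 + 8.83568/(7.9 × 13.524) = 7.9 + 0.0827004 = 7.9827 m along the plane.
The resultant acts 1.4 + 0.0827004 = 1.4827 m (along the plate) below the hinge at the top edge, so the moment about the hinge is M = F × 1.4827 = 1702.11 × 1.4827 = 2523.72 kN·m.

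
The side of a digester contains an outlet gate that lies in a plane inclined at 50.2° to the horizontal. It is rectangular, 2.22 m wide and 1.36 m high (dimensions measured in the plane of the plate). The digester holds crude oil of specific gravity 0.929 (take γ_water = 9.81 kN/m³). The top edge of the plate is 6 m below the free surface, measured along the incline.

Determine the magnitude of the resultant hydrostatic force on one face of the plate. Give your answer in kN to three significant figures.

γ = 0.929 × 9.81 = 9.11349 kN/m³.
Let θ = 50.2° be the plate's angle to the horizontal; measure y along the incline from where the plane meets the free surface. Vertical depth h = y·sinθ with sinθ = 0.768284.
The centroid lies 1.36/2 = 0.68 m below the top edge, so y_c = 6 + 0.68 = 6.68 m and h_c = 6.68 × 0.768284 = 5.13214 m.
A = 2.22 × 1.36 = 3.0192 m².
Resultant F = γ·h_c·A = 9.11349 × 5.13214 × 3.0192 = 141.213 kN.

F ≈ 141 kN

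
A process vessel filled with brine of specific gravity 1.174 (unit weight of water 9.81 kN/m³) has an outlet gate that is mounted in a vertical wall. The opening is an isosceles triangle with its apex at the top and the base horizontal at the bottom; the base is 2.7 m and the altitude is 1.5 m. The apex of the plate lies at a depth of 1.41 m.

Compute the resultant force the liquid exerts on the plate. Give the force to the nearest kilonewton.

F ≈ 56 kN

γ = 1.174 × 9.81 = 11.51694 kN/m³.
With the apex up, the centroid sits 2h/3 = 2 × 1.5/3 = 1 m below the apex, so the centroid depth is h_c = 1.41 + 1 = 2.41 m.
A = ½ × 2.7 × 1.5 = 2.025 m².
Resultant F = γ·h_c·A = 11.51694 × 2.41 × 2.025 = 56.2055 kN.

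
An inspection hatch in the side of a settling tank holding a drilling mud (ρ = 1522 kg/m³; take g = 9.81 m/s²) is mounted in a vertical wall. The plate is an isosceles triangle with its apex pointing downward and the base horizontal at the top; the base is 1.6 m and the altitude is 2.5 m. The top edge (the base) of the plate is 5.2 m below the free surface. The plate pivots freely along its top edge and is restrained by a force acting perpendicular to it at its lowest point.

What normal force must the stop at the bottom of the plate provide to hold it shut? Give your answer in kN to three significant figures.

γ = ρg = 1522 × 9.81 / 1000 = 14.93082 kN/m³.
With the apex down, the centroid sits h/3 = 2.5/3 = 0.833333 m below the base (the top edge), so the centroid depth is h_c = 5.2 + 0.833333 = 6.03333 m.
A = ½ × 1.6 × 2.5 = 2 m².
Resultant F = γ·h_c·A = 14.93082 × 6.03333 × 2 = 180.165 kN.
I_c = b·h³/36 = 1.6 × 2.5³/36 = 0.694444 m⁴.
Centre of pressure: y_p = y_c + I_c/(y_c·A) = 6.03333 + 0.694444/(6.03333 × 2) = 6.03333 + 0.0575506 = 6.09088 m along the plane.
The resultant acts 0.833333 + 0.0575506 = 0.890884 m (along the plate) below the hinge at the top edge, so the moment about the hinge is M = F × 0.890884 = 180.165 × 0.890884 = 160.506 kN·m.
A normal force at the bottom, 2.5 m from the hinge, must supply this moment: P = 160.506/2.5 = 64.2024 kN.

P ≈ 64.2 kN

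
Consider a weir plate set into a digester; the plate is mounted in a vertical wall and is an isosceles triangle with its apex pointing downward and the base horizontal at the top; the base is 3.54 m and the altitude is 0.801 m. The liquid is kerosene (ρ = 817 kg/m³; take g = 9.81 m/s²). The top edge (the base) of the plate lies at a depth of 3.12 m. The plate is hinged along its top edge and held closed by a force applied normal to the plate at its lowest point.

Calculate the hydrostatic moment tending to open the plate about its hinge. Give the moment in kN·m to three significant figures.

γ = ρg = 817 × 9.81 / 1000 = 8.01477 kN/m³.
With the apex down, the centroid sits h/3 = 0.801/3 = 0.267 m below the base (the top edge), so the centroid depth is h_c = 3.12 + 0.267 = 3.387 m.
A = ½ × 3.54 × 0.801 = 1.41777 m².
Resultant F = γ·h_c·A = 8.01477 × 3.387 × 1.41777 = 38.4868 kN.
I_c = b·h³/36 = 3.54 × 0.801³/36 = 0.0505357 m⁴.
Centre of pressure: y_p = y_c + I_c/(y_c·A) = 3.387 + 0.0505357/(3.387 × 1.41777) = 3.387 + 0.0105239 = 3.39752 m along the plane.
The resultant acts 0.267 + 0.0105239 = 0.277524 m (along the plate) below the hinge at the top edge, so the moment about the hinge is M = F × 0.277524 = 38.4868 × 0.277524 = 10.681 kN·m.

M ≈ 10.7 kN·m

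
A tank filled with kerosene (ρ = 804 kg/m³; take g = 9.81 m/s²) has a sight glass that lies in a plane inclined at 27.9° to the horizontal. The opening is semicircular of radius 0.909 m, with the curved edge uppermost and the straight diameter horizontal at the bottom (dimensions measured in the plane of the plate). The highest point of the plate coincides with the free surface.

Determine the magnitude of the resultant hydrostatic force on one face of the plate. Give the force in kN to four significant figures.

γ = ρg = 804 × 9.81 / 1000 = 7.88724 kN/m³.
Let θ = 27.9° be the plate's angle to the horizontal; measure y along the incline from where the plane meets the free surface. Vertical depth h = y·sinθ with sinθ = 0.467930.
The centroid lies 4r/(3π) = 0.385792 m above the diameter, so r − 4r/(3π) = 0.909 − 0.385792 = 0.523208 m below the topmost point, so y_c = 0.523208 m and h_c = 0.523208 × 0.467930 = 0.244825 m.
A = πr²/2 = π × 0.909²/2 = 1.29792 m².
Resultant F = γ·h_c·A = 7.88724 × 0.244825 × 1.29792 = 2.50628 kN.

F ≈ 2.506 kN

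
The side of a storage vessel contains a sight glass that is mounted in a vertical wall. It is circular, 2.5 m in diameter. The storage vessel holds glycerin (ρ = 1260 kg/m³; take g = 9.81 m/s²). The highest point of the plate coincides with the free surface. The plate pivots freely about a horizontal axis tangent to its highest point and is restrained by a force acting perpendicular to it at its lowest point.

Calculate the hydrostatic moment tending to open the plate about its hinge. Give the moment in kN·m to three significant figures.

M ≈ 119 kN·m

γ = ρg = 1260 × 9.81 / 1000 = 12.3606 kN/m³.
The centroid is at the centre, 1.25 m below the top of the plate, so the centroid depth is h_c = 1.25 m.
A = π(1.25)² = 4.90874 m².
Resultant F = γ·h_c·A = 12.3606 × 1.25 × 4.90874 = 75.8437 kN.
I_c = πr⁴/4 = π × 1.25⁴/4 = 1.91748 m⁴.
Centre of pressure: y_p = y_c + I_c/(y_c·A) = 1.25 + 1.91748/(1.25 × 4.90874) = 1.25 + 0.312501 = 1.5625 m along the plane.
The resultant acts 1.25 + 0.312501 = 1.5625 m (along the plate) below the hinge at the top edge, so the moment about the hinge is M = F × 1.5625 = 75.8437 × 1.5625 = 118.506 kN·m.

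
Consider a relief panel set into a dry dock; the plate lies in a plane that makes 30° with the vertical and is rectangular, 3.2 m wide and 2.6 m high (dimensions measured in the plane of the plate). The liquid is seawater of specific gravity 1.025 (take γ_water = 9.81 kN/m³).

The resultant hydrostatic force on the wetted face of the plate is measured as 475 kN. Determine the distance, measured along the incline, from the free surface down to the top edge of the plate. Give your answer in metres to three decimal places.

γ = 1.025 × 9.81 = 10.05525 kN/m³.
A = 3.2 × 2.6 = 8.32 m².
From F = γ·h_c·A, the centroid depth is h_c = 475/(10.05525 × 8.32) = 5.67776 m.
The plate makes 30° with the vertical, i.e. θ = 90° − 30° = 60° to the horizontal. Measuring y along the incline from the free-surface line, vertical depth h = y·sinθ with sinθ = 0.866025.
Along the incline, y_c = h_c/sinθ = 5.67776/0.866025 = 6.55612 m.
The centroid lies 2.6/2 = 1.3 m below the top edge, so the top edge sits at y_top = 6.55612 − 1.3 = 5.25612 m along the incline.

y_top ≈ 5.256 m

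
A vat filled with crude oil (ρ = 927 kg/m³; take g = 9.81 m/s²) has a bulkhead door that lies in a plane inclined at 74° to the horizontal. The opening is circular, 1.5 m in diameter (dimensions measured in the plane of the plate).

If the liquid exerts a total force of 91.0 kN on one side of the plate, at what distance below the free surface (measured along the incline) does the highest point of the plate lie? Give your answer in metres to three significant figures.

y_top ≈ 5.14 m

γ = ρg = 927 × 9.81 / 1000 = 9.09387 kN/m³.
A = π(0.75)² = 1.76715 m².
From F = γ·h_c·A, the centroid depth is h_c = 91.0/(9.09387 × 1.76715) = 5.66264 m.
Let θ = 74° be the plate's angle to the horizontal; measure y along the incline from where the plane meets the free surface. Vertical depth h = y·sinθ with sinθ = 0.961262.
Along the incline, y_c = h_c/sinθ = 5.66264/0.961262 = 5.89084 m.
The centroid is at the centre, 0.75 m below the top of the plate, so the highest point sits at y_top = 5.89084 − 0.75 = 5.14084 m along the incline.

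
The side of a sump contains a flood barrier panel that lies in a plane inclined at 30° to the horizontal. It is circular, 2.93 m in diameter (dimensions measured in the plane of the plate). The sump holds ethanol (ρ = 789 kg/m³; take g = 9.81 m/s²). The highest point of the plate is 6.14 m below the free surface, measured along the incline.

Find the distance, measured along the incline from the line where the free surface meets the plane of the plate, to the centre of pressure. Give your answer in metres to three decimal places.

y_p = 7.676 m

γ = ρg = 789 × 9.81 / 1000 = 7.74009 kN/m³.
Let θ = 30° be the plate's angle to the horizontal; measure y along the incline from where the plane meets the free surface. Vertical depth h = y·sinθ with sinθ = 0.500000.
The centroid is at the centre, 1.465 m below the top of the plate, so y_c = 6.14 + 1.465 = 7.605 m and h_c = 7.605 × 0.500000 = 3.8025 m.
A = π(1.465)² = 6.74256 m².
Resultant F = γ·h_c·A = 7.74009 × 3.8025 × 6.74256 = 198.445 kN.
I_c = πr⁴/4 = π × 1.465⁴/4 = 3.61777 m⁴.
Centre of pressure: y_p = y_c + I_c/(y_c·A) = 7.605 + 3.61777/(7.605 × 6.74256) = 7.605 + 0.0705532 = 7.67555 m along the plane.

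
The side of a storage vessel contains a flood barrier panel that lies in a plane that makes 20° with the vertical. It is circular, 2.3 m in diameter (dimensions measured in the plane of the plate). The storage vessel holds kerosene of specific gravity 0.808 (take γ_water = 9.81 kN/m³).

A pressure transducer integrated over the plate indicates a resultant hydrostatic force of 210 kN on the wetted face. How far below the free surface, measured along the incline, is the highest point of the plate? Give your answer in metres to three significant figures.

y_top ≈ 5.64 m

γ = 0.808 × 9.81 = 7.92648 kN/m³.
A = π(1.15)² = 4.15476 m².
From F = γ·h_c·A, the centroid depth is h_c = 210/(7.92648 × 4.15476) = 6.37666 m.
The plate makes 20° with the vertical, i.e. θ = 90° − 20° = 70° to the horizontal. Measuring y along the incline from the free-surface line, vertical depth h = y·sinθ with sinθ = 0.939693.
Along the incline, y_c = h_c/sinθ = 6.37666/0.939693 = 6.7859 m.
The centroid is at the centre, 1.15 m below the top of the plate, so the highest point sits at y_top = 6.7859 − 1.15 = 5.6359 m along the incline.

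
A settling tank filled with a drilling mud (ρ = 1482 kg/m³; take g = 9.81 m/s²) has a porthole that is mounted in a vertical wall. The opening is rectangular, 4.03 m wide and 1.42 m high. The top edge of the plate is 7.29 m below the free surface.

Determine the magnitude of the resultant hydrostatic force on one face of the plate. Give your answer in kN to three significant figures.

γ = ρg = 1482 × 9.81 / 1000 = 14.53842 kN/m³.
The centroid lies 1.42/2 = 0.71 m below the top edge, so the centroid depth is h_c = 7.29 + 0.71 = 8 m.
A = 4.03 × 1.42 = 5.7226 m².
Resultant F = γ·h_c·A = 14.53842 × 8 × 5.7226 = 665.58 kN.

F ≈ 666 kN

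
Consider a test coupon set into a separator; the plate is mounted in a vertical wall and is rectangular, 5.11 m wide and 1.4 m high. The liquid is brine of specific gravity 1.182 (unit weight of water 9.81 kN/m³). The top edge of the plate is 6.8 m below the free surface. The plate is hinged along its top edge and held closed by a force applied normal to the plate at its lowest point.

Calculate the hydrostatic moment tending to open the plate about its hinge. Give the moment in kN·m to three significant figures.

M ≈ 449 kN·m

γ = 1.182 × 9.81 = 11.59542 kN/m³.
The centroid lies 1.4/2 = 0.7 m below the top edge, so the centroid depth is h_c = 6.8 + 0.7 = 7.5 m.
A = 5.11 × 1.4 = 7.154 m².
Resultant F = γ·h_c·A = 11.59542 × 7.5 × 7.154 = 622.152 kN.
I_c = b·h³/12 = 5.11 × 1.4³/12 = 1.16849 m⁴.
Centre of pressure: y_p = y_c + I_c/(y_c·A) = 7.5 + 1.16849/(7.5 × 7.154) = 7.5 + 0.0217778 = 7.52178 m along the plane.
The resultant acts 0.7 + 0.0217778 = 0.721778 m (along the plate) below the hinge at the top edge, so the moment about the hinge is M = F × 0.721778 = 622.152 × 0.721778 = 449.056 kN·m.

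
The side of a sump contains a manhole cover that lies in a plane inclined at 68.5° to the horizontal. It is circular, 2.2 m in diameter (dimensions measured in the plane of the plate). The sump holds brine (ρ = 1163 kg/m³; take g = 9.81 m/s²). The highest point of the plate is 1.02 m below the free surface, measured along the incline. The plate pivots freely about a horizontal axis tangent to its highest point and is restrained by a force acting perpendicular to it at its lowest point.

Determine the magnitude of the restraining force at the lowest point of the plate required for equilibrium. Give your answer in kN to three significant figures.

γ = ρg = 1163 × 9.81 / 1000 = 11.40903 kN/m³.
Let θ = 68.5° be the plate's angle to the horizontal; measure y along the incline from where the plane meets the free surface. Vertical depth h = y·sinθ with sinθ = 0.930418.
The centroid is at the centre, 1.1 m below the top of the plate, so y_c = 1.02 + 1.1 = 2.12 m and h_c = 2.12 × 0.930418 = 1.97249 m.
A = π(1.1)² = 3.80133 m².
Resultant F = γ·h_c·A = 11.40903 × 1.97249 × 3.80133 = 85.5459 kN.
I_c = πr⁴/4 = π × 1.1⁴/4 = 1.1499 m⁴.
Centre of pressure: y_p = y_c + I_c/(y_c·A) = 2.12 + 1.1499/(2.12 × 3.80133) = 2.12 + 0.142688 = 2.26269 m along the plane.
The resultant acts 1.1 + 0.142688 = 1.24269 m (along the plate) below the hinge at the top edge, so the moment about the hinge is M = F × 1.24269 = 85.5459 × 1.24269 = 106.307 kN·m.
A normal force at the bottom, 2.2 m from the hinge, must supply this moment: P = 106.307/2.2 = 48.3214 kN.

P ≈ 48.3 kN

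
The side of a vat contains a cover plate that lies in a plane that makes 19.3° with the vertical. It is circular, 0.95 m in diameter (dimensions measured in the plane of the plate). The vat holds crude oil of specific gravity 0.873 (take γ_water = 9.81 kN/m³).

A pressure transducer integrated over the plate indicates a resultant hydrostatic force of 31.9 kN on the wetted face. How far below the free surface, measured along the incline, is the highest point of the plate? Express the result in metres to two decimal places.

γ = 0.873 × 9.81 = 8.56413 kN/m³.
A = π(0.475)² = 0.708822 m².
From F = γ·h_c·A, the centroid depth is h_c = 31.9/(8.56413 × 0.708822) = 5.25497 m.
The plate makes 19.3° with the vertical, i.e. θ = 90° − 19.3° = 70.7° to the horizontal. Measuring y along the incline from the free-surface line, vertical depth h = y·sinθ with sinθ = 0.943801.
Along the incline, y_c = h_c/sinθ = 5.25497/0.943801 = 5.56788 m.
The centroid is at the centre, 0.475 m below the top of the plate, so the highest point sits at y_top = 5.56788 − 0.475 = 5.09288 m along the incline.

y_top ≈ 5.09 m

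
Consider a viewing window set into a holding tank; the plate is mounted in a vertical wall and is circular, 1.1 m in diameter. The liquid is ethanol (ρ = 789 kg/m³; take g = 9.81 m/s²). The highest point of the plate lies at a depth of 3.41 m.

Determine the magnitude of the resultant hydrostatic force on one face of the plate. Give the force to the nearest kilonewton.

γ = ρg = 789 × 9.81 / 1000 = 7.74009 kN/m³.
The centroid is at the centre, 0.55 m below the top of the plate, so the centroid depth is h_c = 3.41 + 0.55 = 3.96 m.
A = π(0.55)² = 0.950332 m².
Resultant F = γ·h_c·A = 7.74009 × 3.96 × 0.950332 = 29.1284 kN.

F ≈ 29 kN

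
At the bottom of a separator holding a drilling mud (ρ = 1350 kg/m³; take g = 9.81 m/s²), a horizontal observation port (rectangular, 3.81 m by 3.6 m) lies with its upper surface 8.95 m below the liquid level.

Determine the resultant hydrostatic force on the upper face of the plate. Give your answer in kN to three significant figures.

γ = ρg = 1350 × 9.81 / 1000 = 13.2435 kN/m³.
The plate is horizontal, so pressure is uniform at p = γ·h = 13.2435 × 8.95 = 118.529 kN/m².
A = 3.81 × 3.6 = 13.716 m².
F = p·A = 118.529 × 13.716 = 1625.74 kN.

F ≈ 1630 kN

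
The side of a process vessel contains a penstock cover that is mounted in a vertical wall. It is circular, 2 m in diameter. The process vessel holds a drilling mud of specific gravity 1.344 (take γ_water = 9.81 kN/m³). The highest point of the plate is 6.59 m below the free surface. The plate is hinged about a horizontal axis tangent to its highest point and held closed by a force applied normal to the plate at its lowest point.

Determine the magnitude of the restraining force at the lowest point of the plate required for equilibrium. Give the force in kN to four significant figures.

γ = 1.344 × 9.81 = 13.18464 kN/m³.
The centroid is at the centre, 1 m below the top of the plate, so the centroid depth is h_c = 6.59 + 1 = 7.59 m.
A = π(1)² = 3.14159 m².
Resultant F = γ·h_c·A = 13.18464 × 7.59 × 3.14159 = 314.383 kN.
I_c = πr⁴/4 = π × 1⁴/4 = 0.785398 m⁴.
Centre of pressure: y_p = y_c + I_c/(y_c·A) = 7.59 + 0.785398/(7.59 × 3.14159) = 7.59 + 0.0329381 = 7.62294 m along the plane.
The resultant acts 1 + 0.0329381 = 1.03294 m (along the plate) below the hinge at the top edge, so the moment about the hinge is M = F × 1.03294 = 314.383 × 1.03294 = 324.739 kN·m.
A normal force at the bottom, 2 m from the hinge, must supply this moment: P = 324.739/2 = 162.369 kN.

P ≈ 162.4 kN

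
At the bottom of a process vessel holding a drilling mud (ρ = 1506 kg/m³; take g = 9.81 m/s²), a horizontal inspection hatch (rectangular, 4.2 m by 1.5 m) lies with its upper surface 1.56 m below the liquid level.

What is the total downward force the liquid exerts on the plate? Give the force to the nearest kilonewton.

γ = ρg = 1506 × 9.81 / 1000 = 14.77386 kN/m³.
The plate is horizontal, so pressure is uniform at p = γ·h = 14.77386 × 1.56 = 23.0472 kN/m².
A = 4.2 × 1.5 = 6.3 m².
F = p·A = 23.0472 × 6.3 = 145.197 kN.

F ≈ 145 kN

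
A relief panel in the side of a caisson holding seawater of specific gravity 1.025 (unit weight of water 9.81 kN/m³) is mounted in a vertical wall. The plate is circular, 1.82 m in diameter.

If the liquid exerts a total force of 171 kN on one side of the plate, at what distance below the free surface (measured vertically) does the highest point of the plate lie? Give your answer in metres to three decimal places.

γ = 1.025 × 9.81 = 10.05525 kN/m³.
A = π(0.91)² = 2.60155 m².
From F = γ·h_c·A, the centroid depth is h_c = 171/(10.05525 × 2.60155) = 6.53689 m.
The centroid is at the centre, 0.91 m below the top of the plate, so the highest point sits at h_top = 6.53689 − 0.91 = 5.62689 m below the surface.

d_top ≈ 5.627 m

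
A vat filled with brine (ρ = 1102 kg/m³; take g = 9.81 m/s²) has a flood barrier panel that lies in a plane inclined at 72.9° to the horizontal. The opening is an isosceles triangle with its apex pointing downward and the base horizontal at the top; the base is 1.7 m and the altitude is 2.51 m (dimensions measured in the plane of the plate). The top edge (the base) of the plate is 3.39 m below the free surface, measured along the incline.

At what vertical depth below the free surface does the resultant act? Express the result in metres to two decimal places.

γ = ρg = 1102 × 9.81 / 1000 = 10.81062 kN/m³.
Let θ = 72.9° be the plate's angle to the horizontal; measure y along the incline from where the plane meets the free surface. Vertical depth h = y·sinθ with sinθ = 0.955793.
With the apex down, the centroid sits h/3 = 2.51/3 = 0.836667 m below the base (the top edge), so y_c = 3.39 + 0.836667 = 4.22667 m and h_c = 4.22667 × 0.955793 = 4.03982 m.
A = ½ × 1.7 × 2.51 = 2.1335 m².
Resultant F = γ·h_c·A = 10.81062 × 4.03982 × 2.1335 = 93.1763 kN.
I_c = b·h³/36 = 1.7 × 2.51³/36 = 0.746737 m⁴.
Centre of pressure: y_p = y_c + I_c/(y_c·A) = 4.22667 + 0.746737/(4.22667 × 2.1335) = 4.22667 + 0.0828088 = 4.30948 m along the plane.
Vertically, h_p = y_p·sinθ = 4.30948 × 0.955793 = 4.11897 m.

h_p = 4.12 m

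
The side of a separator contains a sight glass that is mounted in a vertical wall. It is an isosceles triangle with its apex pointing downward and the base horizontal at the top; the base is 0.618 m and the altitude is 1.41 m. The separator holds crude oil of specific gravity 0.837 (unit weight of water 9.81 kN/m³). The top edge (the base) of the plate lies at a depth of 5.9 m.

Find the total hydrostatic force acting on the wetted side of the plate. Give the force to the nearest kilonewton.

F ≈ 23 kN

γ = 0.837 × 9.81 = 8.21097 kN/m³.
With the apex down, the centroid sits h/3 = 1.41/3 = 0.47 m below the base (the top edge), so the centroid depth is h_c = 5.9 + 0.47 = 6.37 m.
A = ½ × 0.618 × 1.41 = 0.43569 m².
Resultant F = γ·h_c·A = 8.21097 × 6.37 × 0.43569 = 22.7883 kN.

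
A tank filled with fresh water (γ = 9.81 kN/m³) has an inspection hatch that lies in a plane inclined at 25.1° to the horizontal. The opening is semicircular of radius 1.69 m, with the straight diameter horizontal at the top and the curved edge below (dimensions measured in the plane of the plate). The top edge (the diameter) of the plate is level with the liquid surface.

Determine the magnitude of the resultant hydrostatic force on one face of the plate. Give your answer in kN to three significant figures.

F ≈ 13.4 kN

γ = 9.81 kN/m³.
Let θ = 25.1° be the plate's angle to the horizontal; measure y along the incline from where the plane meets the free surface. Vertical depth h = y·sinθ with sinθ = 0.424199.
The centroid of a semicircle lies 4r/(3π) = 0.717258 m from the diameter, here below the top edge, so y_c = 0.717258 m and h_c = 0.717258 × 0.424199 = 0.30426 m.
A = πr²/2 = π × 1.69²/2 = 4.48635 m².
Resultant F = γ·h_c·A = 9.81 × 0.30426 × 4.48635 = 13.3908 kN.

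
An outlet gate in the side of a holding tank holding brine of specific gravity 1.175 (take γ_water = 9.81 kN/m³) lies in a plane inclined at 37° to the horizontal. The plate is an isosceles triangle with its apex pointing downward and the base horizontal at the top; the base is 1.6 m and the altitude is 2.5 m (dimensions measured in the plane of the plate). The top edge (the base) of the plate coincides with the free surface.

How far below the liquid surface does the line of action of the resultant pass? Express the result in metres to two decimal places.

γ = 1.175 × 9.81 = 11.52675 kN/m³.
Let θ = 37° be the plate's angle to the horizontal; measure y along the incline from where the plane meets the free surface. Vertical depth h = y·sinθ with sinθ = 0.601815.
With the apex down, the centroid sits h/3 = 2.5/3 = 0.833333 m below the base (the top edge), so y_c = 0.833333 m and h_c = 0.833333 × 0.601815 = 0.501512 m.
A = ½ × 1.6 × 2.5 = 2 m².
Resultant F = γ·h_c·A = 11.52675 × 0.501512 × 2 = 11.5616 kN.
I_c = b·h³/36 = 1.6 × 2.5³/36 = 0.694444 m⁴.
Centre of pressure: y_p = y_c + I_c/(y_c·A) = 0.833333 + 0.694444/(0.833333 × 2) = 0.833333 + 0.416667 = 1.25 m along the plane.
Vertically, h_p = y_p·sinθ = 1.25 × 0.601815 = 0.752269 m.

h_p = 0.75 m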